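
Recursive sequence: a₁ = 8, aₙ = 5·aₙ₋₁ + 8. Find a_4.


Computing step by step:
a_1 = 8
a_2 = 48
a_3 = 248
a_4 = 1248


a_4 = 1248


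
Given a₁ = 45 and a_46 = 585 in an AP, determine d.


d = (aₙ - a₁)/(n-1)
= (585 - 45)/(46-1)
= 540/45 = 12

d = 12


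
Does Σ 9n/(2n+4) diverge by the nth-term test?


lim(n→∞) 9n/(2n+4) = 9/2 = 9/2  (divide numerator and denominator by n)
lim aₙ = 9/2 ≠ 0 → series DIVERGES

Diverges (lim aₙ = 9/2 ≠ 0)


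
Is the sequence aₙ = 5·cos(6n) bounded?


For all n, -1 ≤ cos(6n) ≤ 1, so -5 ≤ 5·cos(6n) ≤ 5
Lower bound: -5, Upper bound: 5
The sequence IS bounded

Bounded (-5 ≤ aₙ ≤ 5)


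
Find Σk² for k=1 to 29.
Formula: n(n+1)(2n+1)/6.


n = 29
n(n+1)(2n+1)/6 = 29×30×59/6
= 51330/6 = 8555

Σk² = 8555


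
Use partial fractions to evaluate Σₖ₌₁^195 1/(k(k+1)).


1/(k(k+1)) = 1/k - 1/(k+1) (partial fractions)
Telescoping: Σ = 1 - 1/196 = 195/196

Sum = 195/196


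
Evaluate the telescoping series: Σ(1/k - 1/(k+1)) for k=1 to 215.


Telescoping: adjacent terms cancel.
= 1/1 - 1/216
= 1 - 1/216 = 215/216

Sum = 215/216


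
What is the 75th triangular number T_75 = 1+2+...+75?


n(n+1)/2 = 75×76/2 = 5700/2 = 2850

Σk = 2850


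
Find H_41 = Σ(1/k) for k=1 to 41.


H_41 = 1/1 + 1/2 + 1/3 + ... + 1/41
= 85691034670497533/19914562703599200
≈ 4.3029

H_41 = 85691034670497533/19914562703599200 ≈ 4.3029


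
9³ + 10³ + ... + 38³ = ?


Σₖ₌9^38 k³ = [38·39/2]² − [8·9/2]²
= 549081 − 1296 = 547785

Σk³ = 547785


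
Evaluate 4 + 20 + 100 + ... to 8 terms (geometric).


Sₙ = 4×(5^8 - 1)/(5 - 1)
= 4×(390625 - 1)/4
= 4×390624/4
= 390624

S_8 = 390624


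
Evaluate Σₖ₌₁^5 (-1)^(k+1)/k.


S = 1 - 1/2 + 1/3 - 1/4 + 1/5
= 0.7833
(Full series converges to +ln(2) ≈ +0.6931)

S_5 = 0.7833


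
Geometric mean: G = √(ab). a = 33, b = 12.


GM = √(33×12) = √396 = 19.8997

GM = 19.8997


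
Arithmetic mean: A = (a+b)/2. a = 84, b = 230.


AM = (84 + 230)/2 = 314/2 = 157

AM = 157


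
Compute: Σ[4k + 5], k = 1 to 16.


Σ(4k+5) = 4·Σk + 5·n
= 4·136 + 5·16
= 544 + 80 = 624

Σ = 624


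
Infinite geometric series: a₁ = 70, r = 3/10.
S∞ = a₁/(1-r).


S∞ = a₁/(1-r) = 70/(1 - 3/10)
= 70/(7/10)
= 100

S∞ = 100


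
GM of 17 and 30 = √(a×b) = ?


GM = √(17×30) = √510 = 22.5832

GM = 22.5832


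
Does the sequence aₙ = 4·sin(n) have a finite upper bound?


For all n, -1 ≤ sin(n) ≤ 1, so -4 ≤ 4·sin(n) ≤ 4
Lower bound: -4, Upper bound: 4
The sequence IS bounded

Bounded (-4 ≤ aₙ ≤ 4)


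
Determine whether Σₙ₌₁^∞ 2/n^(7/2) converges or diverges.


p-series test: Σ c/n^p converges if p > 1, diverges if p ≤ 1 (constant c > 0 doesn't affect convergence).
p = 7/2
7/2 > 1 → CONVERGES

Converges (p = 7/2 > 1)


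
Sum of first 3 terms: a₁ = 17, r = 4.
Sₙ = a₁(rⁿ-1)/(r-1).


Sₙ = 17×(4^3 - 1)/(4 - 1)
= 17×(64 - 1)/3
= 17×63/3
= 357

S_3 = 357


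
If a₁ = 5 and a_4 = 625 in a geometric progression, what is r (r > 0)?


r^(n-1) = aₙ/a₁
r^3 = 625/5 = 125
r = 125^(1/3)
= 5

r = 5


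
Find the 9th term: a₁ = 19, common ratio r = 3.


aₙ = a₁·r^(n-1)
= 19×3^8
= 19×6561
= 124659

a_9 = 124659


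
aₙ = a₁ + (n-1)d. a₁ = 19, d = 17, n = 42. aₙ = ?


aₙ = a₁ + (n-1)d
= 19 + (42-1)×17
= 19 + 697
= 716

a_42 = 716


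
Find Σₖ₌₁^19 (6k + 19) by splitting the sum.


Σ(6k+19) = 6·Σk + 19·n
= 6·190 + 19·19
= 1140 + 361 = 1501

Σ = 1501


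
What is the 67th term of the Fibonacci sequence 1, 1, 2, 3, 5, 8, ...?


Fibonacci sequence: 1, 1, 2, 3, 5, 8, 13, 21, 34, 55, 89, ...
F(67) = 44945570212853

F(67) = 44945570212853


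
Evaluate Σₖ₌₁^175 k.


n(n+1)/2 = 175×176/2 = 30800/2 = 15400

Σk = 15400


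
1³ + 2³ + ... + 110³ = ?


n(n+1)/2 = 110×111/2 = 6105
Σk³ = 6105² = 37271025

Σk³ = 37271025


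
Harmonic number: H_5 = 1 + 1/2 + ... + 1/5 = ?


H_5 = 1/1 + 1/2 + 1/3 + 1/4 + 1/5
= 137/60
≈ 2.2833

H_5 = 137/60 ≈ 2.2833


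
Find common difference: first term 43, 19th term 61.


d = (aₙ - a₁)/(n-1)
= (61 - 43)/(19-1)
= 18/18 = 1

d = 1


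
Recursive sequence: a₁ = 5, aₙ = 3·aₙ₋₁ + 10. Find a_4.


Computing step by step:
a_1 = 5
a_2 = 25
a_3 = 85
a_4 = 265


a_4 = 265


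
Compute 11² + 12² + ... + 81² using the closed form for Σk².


Σₖ₌11^81 k² = Σₖ₌₁^81 k² − Σₖ₌₁^10 k²
= 81·82·163/6 − 10·11·21/6
= 180441 − 385 = 180056

Σk² = 180056


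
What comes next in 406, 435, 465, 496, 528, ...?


Pattern: triangular numbers: n(n+1)/2
Terms: 406, 435, 465, 496, 528
Next term = 561

Next term = 561


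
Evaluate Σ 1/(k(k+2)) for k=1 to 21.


1/(k(k+2)) = (1/2)·(1/k - 1/(k+2)) (partial fractions)
Telescoping: Σ = (1/2)·(1 + 1/2 - 1/22 - 1/23) = 357/506

Sum = 357/506


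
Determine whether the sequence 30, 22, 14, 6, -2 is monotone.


Differences: -8, -8, -8, -8
All differences < 0 → strictly DECREASING

Monotonically decreasing


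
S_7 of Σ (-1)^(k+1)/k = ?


S = 1 - 1/2 + 1/3 - 1/4 + 1/5 - 1/6 + 1/7
= 0.7595
(Full series converges to +ln(2) ≈ +0.6931)

S_7 = 0.7595


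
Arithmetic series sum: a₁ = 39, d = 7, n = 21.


aₙ = 39 + (21-1)×7 = 179
Sₙ = n(a₁+aₙ)/2 = 21×(39+179)/2
= 21×218/2 = 2289

S_21 = 2289


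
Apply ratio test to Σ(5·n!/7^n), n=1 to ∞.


aₙ = 5·n!/7^n
a_{n+1}/aₙ = (n+1)!/7^(n+1) × 7^n/n!  (constant 5 cancels)
= (n+1)/7
L = lim(n→∞) (n+1)/7 = ∞
L > 1 → series DIVERGES

Diverges (ratio test: L = ∞ > 1)


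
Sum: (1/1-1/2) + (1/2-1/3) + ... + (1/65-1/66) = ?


Telescoping: adjacent terms cancel.
= 1/1 - 1/66
= 1 - 1/66 = 65/66

Sum = 65/66


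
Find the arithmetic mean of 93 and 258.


AM = (93 + 258)/2 = 351/2 = 175.5

AM = 175.5


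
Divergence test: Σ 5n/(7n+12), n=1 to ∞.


lim(n→∞) 5n/(7n+12) = 5/7 = 5/7  (divide numerator and denominator by n)
lim aₙ = 5/7 ≠ 0 → series DIVERGES

Diverges (lim aₙ = 5/7 ≠ 0)


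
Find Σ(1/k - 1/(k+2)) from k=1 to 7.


Telescoping with gap 2: two head and two tail terms survive.
= (1 + 1/2) - (1/8 + 1/9)
= 3/2 - 1/8 - 1/9 = 91/72

Sum = 91/72


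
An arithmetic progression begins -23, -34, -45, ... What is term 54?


aₙ = a₁ + (n-1)d
= -23 + (54-1)×-11
= -23 - 583
= -606

a_54 = -606


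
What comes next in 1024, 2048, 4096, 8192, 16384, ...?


Pattern: powers of 2: 2ⁿ
Terms: 1024, 2048, 4096, 8192, 16384
Next term = 32768

Next term = 32768


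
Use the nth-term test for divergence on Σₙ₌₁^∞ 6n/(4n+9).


lim(n→∞) 6n/(4n+9) = 6/4 = 3/2  (divide numerator and denominator by n)
lim aₙ = 3/2 ≠ 0 → series DIVERGES

Diverges (lim aₙ = 3/2 ≠ 0)


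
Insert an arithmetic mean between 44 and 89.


AM = (44 + 89)/2 = 133/2 = 66.5

AM = 66.5


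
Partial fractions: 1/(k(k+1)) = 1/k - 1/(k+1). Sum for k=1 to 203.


1/(k(k+1)) = 1/k - 1/(k+1) (partial fractions)
Telescoping: Σ = 1 - 1/204 = 203/204

Sum = 203/204


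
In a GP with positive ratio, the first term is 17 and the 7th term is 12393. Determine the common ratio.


r^(n-1) = aₙ/a₁
r^6 = 12393/17 = 729
r = 729^(1/6)
= ±3; taking r > 0 gives r = 3

r = 3


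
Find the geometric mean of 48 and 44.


GM = √(48×44) = √2112 = 45.9565

GM = 45.9565


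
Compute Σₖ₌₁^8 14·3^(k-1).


Sₙ = 14×(3^8 - 1)/(3 - 1)
= 14×(6561 - 1)/2
= 14×6560/2
= 45920

S_8 = 45920


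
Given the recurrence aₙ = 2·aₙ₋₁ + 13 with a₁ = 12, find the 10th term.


Computing step by step:
a_1 = 12
a_2 = 37
a_3 = 87
a_4 = 187
a_5 = 387
a_6 = 787
a_7 = 1587
a_8 = 3187
a_9 = 6387
a_10 = 12787


a_10 = 12787


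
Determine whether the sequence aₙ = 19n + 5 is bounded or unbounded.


aₙ = 19n + 5 → as n→∞, aₙ→∞
No finite upper bound exists
The sequence is UNBOUNDED

Unbounded (aₙ → ∞ as n → ∞)


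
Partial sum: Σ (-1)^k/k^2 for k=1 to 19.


S = -1 + 1/4 - 1/9 + 1/16 - 1/25 + 1/36 - 1/49 + 1/64 ± ...
= -0.8238
(Full series converges to -π²/12 ≈ -0.8225)

S_19 = -0.8238


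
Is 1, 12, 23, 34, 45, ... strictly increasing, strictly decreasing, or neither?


Differences: 11, 11, 11, 11
All differences > 0 → strictly INCREASING

Monotonically increasing


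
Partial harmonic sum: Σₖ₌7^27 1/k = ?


Σₖ₌7^27 1/k = 1/7 + 1/8 + 1/9 + ... + 1/27
= 115768340663/80313433200
≈ 1.4415

Sum = 115768340663/80313433200 ≈ 1.4415


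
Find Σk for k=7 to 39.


Σₖ₌7^39 k = Σₖ₌₁^39 k − Σₖ₌₁^6 k
= 39·40/2 − 6·7/2
= 780 − 21 = 759

Σk = 759


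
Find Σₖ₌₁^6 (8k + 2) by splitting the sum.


Σ(8k+2) = 8·Σk + 2·n
= 8·21 + 2·6
= 168 + 12 = 180

Σ = 180


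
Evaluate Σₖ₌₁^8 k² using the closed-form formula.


n = 8
n(n+1)(2n+1)/6 = 8×9×17/6
= 1224/6 = 204

Σk² = 204


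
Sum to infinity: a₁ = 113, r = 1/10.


S∞ = a₁/(1-r) = 113/(1 - 1/10)
= 113/(9/10)
= 1130/9

S∞ = 1130/9


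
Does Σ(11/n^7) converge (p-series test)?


p-series test: Σ c/n^p converges if p > 1, diverges if p ≤ 1 (constant c > 0 doesn't affect convergence).
p = 7
7 > 1 → CONVERGES

Converges (p = 7 > 1)


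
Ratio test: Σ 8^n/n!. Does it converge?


aₙ = 8^n/n!
a_{n+1}/aₙ = 8^(n+1)/(n+1)! × n!/8^n
= 8/(n+1)
L = lim(n→∞) 8/(n+1) = 0
L < 1 → series CONVERGES

Converges (ratio test: L = 0 < 1)


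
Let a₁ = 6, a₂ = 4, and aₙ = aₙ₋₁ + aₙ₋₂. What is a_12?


Computing iteratively: 6, 4, 10, 14, 24, 38, 62, 100, 162, 262, 424, 686
a_12 = 686

a_12 = 686


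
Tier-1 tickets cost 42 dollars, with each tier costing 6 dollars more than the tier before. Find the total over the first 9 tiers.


aₙ = 42 + (9-1)×6 = 90
Sₙ = n(a₁+aₙ)/2 = 9×(42+90)/2
= 9×132/2 = 594

S_9 = 594


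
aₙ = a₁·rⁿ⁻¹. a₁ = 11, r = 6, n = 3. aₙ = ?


aₙ = a₁·r^(n-1)
= 11×6^2
= 11×36
= 396

a_3 = 396


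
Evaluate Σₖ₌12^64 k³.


Σₖ₌12^64 k³ = [64·65/2]² − [11·12/2]²
= 4326400 − 4356 = 4322044

Σk³ = 4322044


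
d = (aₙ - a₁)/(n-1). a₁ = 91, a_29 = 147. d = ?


d = (aₙ - a₁)/(n-1)
= (147 - 91)/(29-1)
= 56/28 = 2

d = 2


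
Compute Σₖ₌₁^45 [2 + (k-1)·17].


aₙ = 2 + (45-1)×17 = 750
Sₙ = n(a₁+aₙ)/2 = 45×(2+750)/2
= 45×752/2 = 16920

S_45 = 16920


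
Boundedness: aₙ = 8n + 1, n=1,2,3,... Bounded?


aₙ = 8n + 1 → as n→∞, aₙ→∞
No finite upper bound exists
The sequence is UNBOUNDED

Unbounded (aₙ → ∞ as n → ∞)


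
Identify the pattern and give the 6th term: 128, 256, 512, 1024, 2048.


Pattern: powers of 2: 2ⁿ
Terms: 128, 256, 512, 1024, 2048
Next term = 4096

Next term = 4096


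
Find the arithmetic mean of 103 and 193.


AM = (103 + 193)/2 = 296/2 = 148

AM = 148


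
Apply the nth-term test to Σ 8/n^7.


lim(n→∞) 8/n^7 = 0
lim aₙ = 0 → nth-term test is INCONCLUSIVE
(Need other tests; this is actually a convergent p-series with p=7 > 1)

Inconclusive (lim aₙ = 0; need another test)


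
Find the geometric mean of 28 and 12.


GM = √(28×12) = √336 = 18.3303

GM = 18.3303


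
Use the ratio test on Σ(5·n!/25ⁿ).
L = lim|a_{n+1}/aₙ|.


aₙ = 5·n!/25^n
a_{n+1}/aₙ = (n+1)!/25^(n+1) × 25^n/n!  (constant 5 cancels)
= (n+1)/25
L = lim(n→∞) (n+1)/25 = ∞
L > 1 → series DIVERGES

Diverges (ratio test: L = ∞ > 1)


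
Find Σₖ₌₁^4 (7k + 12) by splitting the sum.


Σ(7k+12) = 7·Σk + 12·n
= 7·10 + 12·4
= 70 + 48 = 118

Σ = 118


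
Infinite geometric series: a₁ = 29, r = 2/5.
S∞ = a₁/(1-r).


S∞ = a₁/(1-r) = 29/(1 - 2/5)
= 29/(3/5)
= 145/3

S∞ = 145/3


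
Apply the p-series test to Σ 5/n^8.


p-series test: Σ c/n^p converges if p > 1, diverges if p ≤ 1 (constant c > 0 doesn't affect convergence).
p = 8
8 > 1 → CONVERGES

Converges (p = 8 > 1)


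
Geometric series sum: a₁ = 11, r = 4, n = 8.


Sₙ = 11×(4^8 - 1)/(4 - 1)
= 11×(65536 - 1)/3
= 11×65535/3
= 240295

S_8 = 240295


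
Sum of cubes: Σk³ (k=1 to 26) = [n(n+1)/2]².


n(n+1)/2 = 26×27/2 = 351
Σk³ = 351² = 123201

Σk³ = 123201


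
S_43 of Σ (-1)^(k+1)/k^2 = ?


S = 1 - 1/4 + 1/9 - 1/16 + 1/25 - 1/36 + 1/49 - 1/64 ± ...
= 0.8227
(Full series converges to +π²/12 ≈ +0.8225)

S_43 = 0.8227


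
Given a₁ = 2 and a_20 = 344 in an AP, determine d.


d = (aₙ - a₁)/(n-1)
= (344 - 2)/(20-1)
= 342/19 = 18

d = 18


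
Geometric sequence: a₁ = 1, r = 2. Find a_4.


aₙ = a₁·r^(n-1)
= 1×2^3
= 1×8
= 8

a_4 = 8


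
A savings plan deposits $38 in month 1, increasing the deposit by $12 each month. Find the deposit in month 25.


aₙ = a₁ + (n-1)d
= 38 + (25-1)×12
= 38 + 288
= 326

a_25 = 326


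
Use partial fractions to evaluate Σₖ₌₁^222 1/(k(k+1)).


1/(k(k+1)) = 1/k - 1/(k+1) (partial fractions)
Telescoping: Σ = 1 - 1/223 = 222/223

Sum = 222/223


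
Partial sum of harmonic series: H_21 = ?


H_21 = 1/1 + 1/2 + 1/3 + ... + 1/21
= 18858053/5173168
≈ 3.6454

H_21 = 18858053/5173168 ≈ 3.6454


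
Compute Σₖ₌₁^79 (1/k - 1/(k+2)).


Telescoping with gap 2: two head and two tail terms survive.
= (1 + 1/2) - (1/80 + 1/81)
= 3/2 - 1/80 - 1/81 = 9559/6480

Sum = 9559/6480


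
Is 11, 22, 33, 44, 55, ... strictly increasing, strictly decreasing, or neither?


Differences: 11, 11, 11, 11
All differences > 0 → strictly INCREASING

Monotonically increasing


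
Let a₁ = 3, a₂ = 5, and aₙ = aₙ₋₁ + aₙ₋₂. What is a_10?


Computing iteratively: 3, 5, 8, 13, 21, 34, 55, 89, 144, 233
a_10 = 233

a_10 = 233


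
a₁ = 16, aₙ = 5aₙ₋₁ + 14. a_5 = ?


Computing step by step:
a_1 = 16
a_2 = 94
a_3 = 484
a_4 = 2434
a_5 = 12184


a_5 = 12184


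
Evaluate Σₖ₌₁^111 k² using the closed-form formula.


n = 111
n(n+1)(2n+1)/6 = 111×112×223/6
= 2772336/6 = 462056

Σk² = 462056


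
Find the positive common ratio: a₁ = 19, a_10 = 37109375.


r^(n-1) = aₙ/a₁
r^9 = 37109375/19 = 1953125
r = 1953125^(1/9)
= 5

r = 5


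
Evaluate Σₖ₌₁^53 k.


n(n+1)/2 = 53×54/2 = 2862/2 = 1431

Σk = 1431


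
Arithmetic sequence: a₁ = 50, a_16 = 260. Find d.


d = (aₙ - a₁)/(n-1)
= (260 - 50)/(16-1)
= 210/15 = 14

d = 14


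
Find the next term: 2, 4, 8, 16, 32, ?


Pattern: powers of 2: 2ⁿ
Terms: 2, 4, 8, 16, 32
Next term = 64

Next term = 64


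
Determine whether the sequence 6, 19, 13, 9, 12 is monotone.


Differences: 13, -6, -4, 3
Difference at position 1 is +13 (> 0) but position 2 is -6 (< 0) — sequence both rises and falls
→ NOT monotonic

Not monotonic


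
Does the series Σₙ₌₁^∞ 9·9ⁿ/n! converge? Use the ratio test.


aₙ = 9·9^n/n!
a_{n+1}/aₙ = 9^(n+1)/(n+1)! × n!/9^n  (constant 9 cancels)
= 9/(n+1)
L = lim(n→∞) 9/(n+1) = 0
L < 1 → series CONVERGES

Converges (ratio test: L = 0 < 1)


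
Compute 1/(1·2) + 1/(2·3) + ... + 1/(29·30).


1/(k(k+1)) = 1/k - 1/(k+1) (partial fractions)
Telescoping: Σ = 1 - 1/30 = 29/30

Sum = 29/30


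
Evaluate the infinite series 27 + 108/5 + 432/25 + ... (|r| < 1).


S∞ = a₁/(1-r) = 27/(1 - 4/5)
= 27/(1/5)
= 135

S∞ = 135


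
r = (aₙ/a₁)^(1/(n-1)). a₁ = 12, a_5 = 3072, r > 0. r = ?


r^(n-1) = aₙ/a₁
r^4 = 3072/12 = 256
r = 256^(1/4)
= ±4; taking r > 0 gives r = 4

r = 4


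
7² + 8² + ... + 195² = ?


Σₖ₌7^195 k² = Σₖ₌₁^195 k² − Σₖ₌₁^6 k²
= 195·196·391/6 − 6·7·13/6
= 2490670 − 91 = 2490579

Σk² = 2490579


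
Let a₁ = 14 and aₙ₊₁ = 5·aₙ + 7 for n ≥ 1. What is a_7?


Computing step by step:
a_1 = 14
a_2 = 77
a_3 = 392
a_4 = 1967
a_5 = 9842
a_6 = 49217
a_7 = 246092


a_7 = 246092


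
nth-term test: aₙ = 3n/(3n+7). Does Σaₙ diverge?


lim(n→∞) 3n/(3n+7) = 3/3 = 1  (divide numerator and denominator by n)
lim aₙ = 1 ≠ 0 → series DIVERGES

Diverges (lim aₙ = 1 ≠ 0)


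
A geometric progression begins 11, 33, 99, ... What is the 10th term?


aₙ = a₁·r^(n-1)
= 11×3^9
= 11×19683
= 216513

a_10 = 216513


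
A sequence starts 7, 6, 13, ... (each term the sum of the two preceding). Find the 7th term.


Computing iteratively: 7, 6, 13, 19, 32, 51, 83
a_7 = 83

a_7 = 83


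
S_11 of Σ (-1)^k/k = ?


S = -1 + 1/2 - 1/3 + 1/4 - 1/5 + 1/6 - 1/7 + 1/8 ± ...
= -0.7365
(Full series converges to -ln(2) ≈ -0.6931)

S_11 = -0.7365


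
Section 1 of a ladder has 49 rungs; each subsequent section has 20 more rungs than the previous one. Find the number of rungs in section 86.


aₙ = a₁ + (n-1)d
= 49 + (86-1)×20
= 49 + 1700
= 1749

a_86 = 1749


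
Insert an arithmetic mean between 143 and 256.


AM = (143 + 256)/2 = 399/2 = 199.5

AM = 199.5


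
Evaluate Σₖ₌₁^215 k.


n(n+1)/2 = 215×216/2 = 46440/2 = 23220

Σk = 23220


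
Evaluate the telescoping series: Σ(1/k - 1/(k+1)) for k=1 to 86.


Telescoping: adjacent terms cancel.
= 1/1 - 1/87
= 1 - 1/87 = 86/87

Sum = 86/87


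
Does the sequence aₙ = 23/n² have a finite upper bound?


a₁ = 23, a₂ = 23/4, a₃ = 23/9, ...
0 < aₙ ≤ 23 for all n ≥ 1
The sequence IS bounded

Bounded (0 < aₙ ≤ 23)


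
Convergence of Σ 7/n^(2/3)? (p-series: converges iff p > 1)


p-series test: Σ c/n^p converges if p > 1, diverges if p ≤ 1 (constant c > 0 doesn't affect convergence).
p = 2/3
2/3 ≤ 1 → DIVERGES

Diverges (p = 2/3 ≤ 1)


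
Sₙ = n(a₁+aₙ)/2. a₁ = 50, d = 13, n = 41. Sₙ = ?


aₙ = 50 + (41-1)×13 = 570
Sₙ = n(a₁+aₙ)/2 = 41×(50+570)/2
= 41×620/2 = 12710

S_41 = 12710


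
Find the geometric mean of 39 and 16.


GM = √(39×16) = √624 = 24.98

GM = 24.98


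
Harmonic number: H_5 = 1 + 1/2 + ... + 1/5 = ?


H_5 = 1/1 + 1/2 + 1/3 + 1/4 + 1/5
= 137/60
≈ 2.2833

H_5 = 137/60 ≈ 2.2833


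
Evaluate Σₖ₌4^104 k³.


Σₖ₌4^104 k³ = [104·105/2]² − [3·4/2]²
= 29811600 − 36 = 29811564

Σk³ = 29811564


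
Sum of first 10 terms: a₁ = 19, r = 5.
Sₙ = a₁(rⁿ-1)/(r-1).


Sₙ = 19×(5^10 - 1)/(5 - 1)
= 19×(9765625 - 1)/4
= 19×9765624/4
= 46386714

S_10 = 46386714


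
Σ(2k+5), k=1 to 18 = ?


Σ(2k+5) = 2·Σk + 5·n
= 2·171 + 5·18
= 342 + 90 = 432

Σ = 432


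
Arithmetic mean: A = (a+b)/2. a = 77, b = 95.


AM = (77 + 95)/2 = 172/2 = 86

AM = 86


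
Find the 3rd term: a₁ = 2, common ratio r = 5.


aₙ = a₁·r^(n-1)
= 2×5^2
= 2×25
= 50

a_3 = 50


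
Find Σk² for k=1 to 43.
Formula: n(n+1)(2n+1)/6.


n = 43
n(n+1)(2n+1)/6 = 43×44×87/6
= 164604/6 = 27434

Σk² = 27434


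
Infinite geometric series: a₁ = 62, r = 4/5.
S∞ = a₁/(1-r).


S∞ = a₁/(1-r) = 62/(1 - 4/5)
= 62/(1/5)
= 310

S∞ = 310


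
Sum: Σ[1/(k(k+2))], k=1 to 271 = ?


1/(k(k+2)) = (1/2)·(1/k - 1/(k+2)) (partial fractions)
Telescoping: Σ = (1/2)·(1 + 1/2 - 1/272 - 1/273) = 110839/148512

Sum = 110839/148512


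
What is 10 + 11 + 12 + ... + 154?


Σₖ₌10^154 k = Σₖ₌₁^154 k − Σₖ₌₁^9 k
= 154·155/2 − 9·10/2
= 11935 − 45 = 11890

Σk = 11890


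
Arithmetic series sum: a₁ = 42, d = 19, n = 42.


aₙ = 42 + (42-1)×19 = 821
Sₙ = n(a₁+aₙ)/2 = 42×(42+821)/2
= 42×863/2 = 18123

S_42 = 18123


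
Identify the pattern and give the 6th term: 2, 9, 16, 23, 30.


Pattern: arithmetic (d=7)
Terms: 2, 9, 16, 23, 30
Next term = 37

Next term = 37


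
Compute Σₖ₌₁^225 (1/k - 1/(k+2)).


Telescoping with gap 2: two head and two tail terms survive.
= (1 + 1/2) - (1/226 + 1/227)
= 3/2 - 1/226 - 1/227 = 38250/25651

Sum = 38250/25651


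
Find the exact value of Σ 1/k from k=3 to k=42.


Σₖ₌3^42 1/k = 1/3 + 1/4 + 1/5 + ... + 1/42
= 8041906695706619/2844937529085600
≈ 2.8267

Sum = 8041906695706619/2844937529085600 ≈ 2.8267


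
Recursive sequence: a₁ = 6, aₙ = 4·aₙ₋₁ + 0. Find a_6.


Computing step by step:
a_1 = 6
a_2 = 24
a_3 = 96
a_4 = 384
a_5 = 1536
a_6 = 6144


a_6 = 6144


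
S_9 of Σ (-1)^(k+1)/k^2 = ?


S = 1 - 1/4 + 1/9 - 1/16 + 1/25 - 1/36 + 1/49 - 1/64 ± ...
= 0.828
(Full series converges to +π²/12 ≈ +0.8225)

S_9 = 0.828


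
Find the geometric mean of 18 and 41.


GM = √(18×41) = √738 = 27.1662

GM = 27.1662


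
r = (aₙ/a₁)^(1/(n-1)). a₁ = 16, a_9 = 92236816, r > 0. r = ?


r^(n-1) = aₙ/a₁
r^8 = 92236816/16 = 5764801
r = 5764801^(1/8)
= ±7; taking r > 0 gives r = 7

r = 7


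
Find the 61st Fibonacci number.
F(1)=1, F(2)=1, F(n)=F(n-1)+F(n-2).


Fibonacci sequence: 1, 1, 2, 3, 5, 8, 13, 21, 34, 55, 89, ...
F(61) = 2504730781961

F(61) = 2504730781961


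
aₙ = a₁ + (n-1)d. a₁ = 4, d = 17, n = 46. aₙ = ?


aₙ = a₁ + (n-1)d
= 4 + (46-1)×17
= 4 + 765
= 769

a_46 = 769


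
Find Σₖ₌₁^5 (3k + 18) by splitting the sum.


Σ(3k+18) = 3·Σk + 18·n
= 3·15 + 18·5
= 45 + 90 = 135

Σ = 135


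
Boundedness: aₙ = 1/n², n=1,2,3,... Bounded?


a₁ = 1, a₂ = 1/4, a₃ = 1/9, ...
0 < aₙ ≤ 1 for all n ≥ 1
The sequence IS bounded

Bounded (0 < aₙ ≤ 1)


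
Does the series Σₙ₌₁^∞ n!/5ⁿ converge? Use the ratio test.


aₙ = n!/5^n
a_{n+1}/aₙ = (n+1)!/5^(n+1) × 5^n/n!
= (n+1)/5
L = lim(n→∞) (n+1)/5 = ∞
L > 1 → series DIVERGES

Diverges (ratio test: L = ∞ > 1)


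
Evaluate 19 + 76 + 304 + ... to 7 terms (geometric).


Sₙ = 19×(4^7 - 1)/(4 - 1)
= 19×(16384 - 1)/3
= 19×16383/3
= 103759

S_7 = 103759


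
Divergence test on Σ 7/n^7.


lim(n→∞) 7/n^7 = 0
lim aₙ = 0 → nth-term test is INCONCLUSIVE
(Need other tests; this is actually a convergent p-series with p=7 > 1)

Inconclusive (lim aₙ = 0; need another test)


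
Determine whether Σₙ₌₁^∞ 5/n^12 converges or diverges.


p-series test: Σ c/n^p converges if p > 1, diverges if p ≤ 1 (constant c > 0 doesn't affect convergence).
p = 12
12 > 1 → CONVERGES

Converges (p = 12 > 1)


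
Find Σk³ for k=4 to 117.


Σₖ₌4^117 k³ = [117·118/2]² − [3·4/2]²
= 47651409 − 36 = 47651373

Σk³ = 47651373


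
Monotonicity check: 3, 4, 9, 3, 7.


Differences: 1, 5, -6, 4
Difference at position 1 is +1 (> 0) but position 3 is -6 (< 0) — sequence both rises and falls
→ NOT monotonic

Not monotonic


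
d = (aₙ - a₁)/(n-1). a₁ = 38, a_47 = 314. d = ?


d = (aₙ - a₁)/(n-1)
= (314 - 38)/(47-1)
= 276/46 = 6

d = 6


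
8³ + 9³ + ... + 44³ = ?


Σₖ₌8^44 k³ = [44·45/2]² − [7·8/2]²
= 980100 − 784 = 979316

Σk³ = 979316


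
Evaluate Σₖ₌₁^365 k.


n(n+1)/2 = 365×366/2 = 133590/2 = 66795

Σk = 66795


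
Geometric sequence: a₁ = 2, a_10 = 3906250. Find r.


r^(n-1) = aₙ/a₁
r^9 = 3906250/2 = 1953125
r = 1953125^(1/9)
= 5

r = 5


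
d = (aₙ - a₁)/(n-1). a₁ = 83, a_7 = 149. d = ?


d = (aₙ - a₁)/(n-1)
= (149 - 83)/(7-1)
= 66/6 = 11

d = 11


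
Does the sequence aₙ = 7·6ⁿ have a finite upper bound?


aₙ = 7·6ⁿ → as n→∞, aₙ→∞ (since base 6 > 1)
No finite upper bound exists
The sequence is UNBOUNDED

Unbounded (aₙ → ∞ as n → ∞)


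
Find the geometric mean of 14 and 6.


GM = √(14×6) = √84 = 9.1652

GM = 9.1652


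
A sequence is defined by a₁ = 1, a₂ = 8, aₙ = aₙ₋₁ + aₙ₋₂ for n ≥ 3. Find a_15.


Computing iteratively: 1, 8, 9, 17, 26, 43, 69, 112, 181, 293, 474, 767, ...
a_15 = 3249

a_15 = 3249


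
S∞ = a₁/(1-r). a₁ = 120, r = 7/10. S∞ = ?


S∞ = a₁/(1-r) = 120/(1 - 7/10)
= 120/(3/10)
= 400

S∞ = 400


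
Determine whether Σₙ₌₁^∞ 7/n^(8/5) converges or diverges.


p-series test: Σ c/n^p converges if p > 1, diverges if p ≤ 1 (constant c > 0 doesn't affect convergence).
p = 8/5
8/5 > 1 → CONVERGES

Converges (p = 8/5 > 1)


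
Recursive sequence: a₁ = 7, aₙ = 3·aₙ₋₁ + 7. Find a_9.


Computing step by step:
a_1 = 7
a_2 = 28
a_3 = 91
a_4 = 280
a_5 = 847
a_6 = 2548
a_7 = 7651
a_8 = 22960
a_9 = 68887


a_9 = 68887


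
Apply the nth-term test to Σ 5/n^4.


lim(n→∞) 5/n^4 = 0
lim aₙ = 0 → nth-term test is INCONCLUSIVE
(Need other tests; this is actually a convergent p-series with p=4 > 1)

Inconclusive (lim aₙ = 0; need another test)


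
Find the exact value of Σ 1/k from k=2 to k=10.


Σₖ₌2^10 1/k = 1/2 + 1/3 + 1/4 + 1/5 + 1/6 + 1/7 + 1/8 + 1/9 + 1/10
= 4861/2520
≈ 1.929

Sum = 4861/2520 ≈ 1.929


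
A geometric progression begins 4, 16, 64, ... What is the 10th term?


aₙ = a₁·r^(n-1)
= 4×4^9
= 4×262144
= 1048576

a_10 = 1048576


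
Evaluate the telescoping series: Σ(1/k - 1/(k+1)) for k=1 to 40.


Telescoping: adjacent terms cancel.
= 1/1 - 1/41
= 1 - 1/41 = 40/41

Sum = 40/41


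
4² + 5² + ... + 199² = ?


Σₖ₌4^199 k² = Σₖ₌₁^199 k² − Σₖ₌₁^3 k²
= 199·200·399/6 − 3·4·7/6
= 2646700 − 14 = 2646686

Σk² = 2646686


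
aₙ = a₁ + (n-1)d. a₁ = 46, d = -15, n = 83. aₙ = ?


aₙ = a₁ + (n-1)d
= 46 + (83-1)×-15
= 46 - 1230
= -1184

a_83 = -1184


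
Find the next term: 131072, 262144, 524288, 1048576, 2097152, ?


Pattern: powers of 2: 2ⁿ
Terms: 131072, 262144, 524288, 1048576, 2097152
Next term = 4194304

Next term = 4194304


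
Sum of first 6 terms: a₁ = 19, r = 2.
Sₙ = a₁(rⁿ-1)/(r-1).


Sₙ = 19×(2^6 - 1)/(2 - 1)
= 19×(64 - 1)/1
= 19×63/1
= 1197

S_6 = 1197


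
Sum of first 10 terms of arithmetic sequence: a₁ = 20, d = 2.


aₙ = 20 + (10-1)×2 = 38
Sₙ = n(a₁+aₙ)/2 = 10×(20+38)/2
= 10×58/2 = 290

S_10 = 290


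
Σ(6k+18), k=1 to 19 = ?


Σ(6k+18) = 6·Σk + 18·n
= 6·190 + 18·19
= 1140 + 342 = 1482

Σ = 1482


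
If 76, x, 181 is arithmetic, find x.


AM = (76 + 181)/2 = 257/2 = 128.5

AM = 128.5


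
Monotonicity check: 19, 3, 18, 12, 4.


Differences: -16, 15, -6, -8
Difference at position 2 is +15 (> 0) but position 1 is -16 (< 0) — sequence both rises and falls
→ NOT monotonic

Not monotonic


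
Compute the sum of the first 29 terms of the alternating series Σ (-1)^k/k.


S = -1 + 1/2 - 1/3 + 1/4 - 1/5 + 1/6 - 1/7 + 1/8 ± ...
= -0.7101
(Full series converges to -ln(2) ≈ -0.6931)

S_29 = -0.7101


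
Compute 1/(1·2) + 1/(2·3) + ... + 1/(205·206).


1/(k(k+1)) = 1/k - 1/(k+1) (partial fractions)
Telescoping: Σ = 1 - 1/206 = 205/206

Sum = 205/206


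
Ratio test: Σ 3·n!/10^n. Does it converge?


aₙ = 3·n!/10^n
a_{n+1}/aₙ = (n+1)!/10^(n+1) × 10^n/n!  (constant 3 cancels)
= (n+1)/10
L = lim(n→∞) (n+1)/10 = ∞
L > 1 → series DIVERGES

Diverges (ratio test: L = ∞ > 1)


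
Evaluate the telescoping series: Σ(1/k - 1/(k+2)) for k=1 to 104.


Telescoping with gap 2: two head and two tail terms survive.
= (1 + 1/2) - (1/105 + 1/106)
= 3/2 - 1/105 - 1/106 = 8242/5565

Sum = 8242/5565


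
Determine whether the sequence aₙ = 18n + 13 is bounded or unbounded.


aₙ = 18n + 13 → as n→∞, aₙ→∞
No finite upper bound exists
The sequence is UNBOUNDED

Unbounded (aₙ → ∞ as n → ∞)


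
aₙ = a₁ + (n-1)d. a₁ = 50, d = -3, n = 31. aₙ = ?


aₙ = a₁ + (n-1)d
= 50 + (31-1)×-3
= 50 - 90
= -40

a_31 = -40


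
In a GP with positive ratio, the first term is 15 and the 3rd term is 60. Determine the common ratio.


r^(n-1) = aₙ/a₁
r^2 = 60/15 = 4
r = 4^(1/2)
= ±2; taking r > 0 gives r = 2

r = 2


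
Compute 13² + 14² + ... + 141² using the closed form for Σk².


Σₖ₌13^141 k² = Σₖ₌₁^141 k² − Σₖ₌₁^12 k²
= 141·142·283/6 − 12·13·25/6
= 944371 − 650 = 943721

Σk² = 943721


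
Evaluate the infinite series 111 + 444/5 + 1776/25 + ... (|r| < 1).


S∞ = a₁/(1-r) = 111/(1 - 4/5)
= 111/(1/5)
= 555

S∞ = 555


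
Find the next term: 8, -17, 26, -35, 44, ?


Pattern: alternating sign, magnitude arithmetic (d=9)
Terms: 8, -17, 26, -35, 44
Next term = -53

Next term = -53


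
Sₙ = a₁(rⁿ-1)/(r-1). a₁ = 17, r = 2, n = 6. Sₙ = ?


Sₙ = 17×(2^6 - 1)/(2 - 1)
= 17×(64 - 1)/1
= 17×63/1
= 1071

S_6 = 1071


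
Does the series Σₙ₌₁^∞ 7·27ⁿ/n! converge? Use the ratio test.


aₙ = 7·27^n/n!
a_{n+1}/aₙ = 27^(n+1)/(n+1)! × n!/27^n  (constant 7 cancels)
= 27/(n+1)
L = lim(n→∞) 27/(n+1) = 0
L < 1 → series CONVERGES

Converges (ratio test: L = 0 < 1)


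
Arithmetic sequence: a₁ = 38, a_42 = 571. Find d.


d = (aₙ - a₁)/(n-1)
= (571 - 38)/(42-1)
= 533/41 = 13

d = 13


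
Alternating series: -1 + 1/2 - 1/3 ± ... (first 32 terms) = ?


S = -1 + 1/2 - 1/3 + 1/4 - 1/5 + 1/6 - 1/7 + 1/8 ± ...
= -0.6778
(Full series converges to -ln(2) ≈ -0.6931)

S_32 = -0.6778


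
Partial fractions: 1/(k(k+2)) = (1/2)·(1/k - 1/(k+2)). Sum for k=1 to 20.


1/(k(k+2)) = (1/2)·(1/k - 1/(k+2)) (partial fractions)
Telescoping: Σ = (1/2)·(1 + 1/2 - 1/21 - 1/22) = 325/462

Sum = 325/462


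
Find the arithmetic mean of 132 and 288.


AM = (132 + 288)/2 = 420/2 = 210

AM = 210


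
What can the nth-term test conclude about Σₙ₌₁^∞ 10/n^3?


lim(n→∞) 10/n^3 = 0
lim aₙ = 0 → nth-term test is INCONCLUSIVE
(Need other tests; this is actually a convergent p-series with p=3 > 1)

Inconclusive (lim aₙ = 0; need another test)


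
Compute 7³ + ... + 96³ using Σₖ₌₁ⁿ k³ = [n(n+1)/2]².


Σₖ₌7^96 k³ = [96·97/2]² − [6·7/2]²
= 21678336 − 441 = 21677895

Σk³ = 21677895


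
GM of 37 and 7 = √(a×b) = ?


GM = √(37×7) = √259 = 16.0935

GM = 16.0935


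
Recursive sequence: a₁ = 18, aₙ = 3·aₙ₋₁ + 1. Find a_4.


Computing step by step:
a_1 = 18
a_2 = 55
a_3 = 166
a_4 = 499


a_4 = 499


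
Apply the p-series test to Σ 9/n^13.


p-series test: Σ c/n^p converges if p > 1, diverges if p ≤ 1 (constant c > 0 doesn't affect convergence).
p = 13
13 > 1 → CONVERGES

Converges (p = 13 > 1)


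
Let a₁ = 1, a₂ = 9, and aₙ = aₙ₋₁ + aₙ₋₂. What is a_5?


Computing iteratively: 1, 9, 10, 19, 29
a_5 = 29

a_5 = 29


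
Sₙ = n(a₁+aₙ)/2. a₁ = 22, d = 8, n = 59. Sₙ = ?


aₙ = 22 + (59-1)×8 = 486
Sₙ = n(a₁+aₙ)/2 = 59×(22+486)/2
= 59×508/2 = 14986

S_59 = 14986


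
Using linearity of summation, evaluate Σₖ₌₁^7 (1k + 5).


Σ(1k+5) = 1·Σk + 5·n
= 1·28 + 5·7
= 28 + 35 = 63

Σ = 63


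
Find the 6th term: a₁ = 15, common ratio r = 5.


aₙ = a₁·r^(n-1)
= 15×5^5
= 15×3125
= 46875

a_6 = 46875


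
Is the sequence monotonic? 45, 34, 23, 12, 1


Differences: -11, -11, -11, -11
All differences < 0 → strictly DECREASING

Monotonically decreasing


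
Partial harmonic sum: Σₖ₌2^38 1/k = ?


Σₖ₌2^38 1/k = 1/2 + 1/3 + 1/4 + ... + 1/38
= 1567859927923033/485721041551200
≈ 3.2279

Sum = 1567859927923033/485721041551200 ≈ 3.2279


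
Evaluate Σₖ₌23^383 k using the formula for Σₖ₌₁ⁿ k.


Σₖ₌23^383 k = Σₖ₌₁^383 k − Σₖ₌₁^22 k
= 383·384/2 − 22·23/2
= 73536 − 253 = 73283

Σk = 73283


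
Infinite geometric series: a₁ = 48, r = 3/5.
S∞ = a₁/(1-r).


S∞ = a₁/(1-r) = 48/(1 - 3/5)
= 48/(2/5)
= 120

S∞ = 120


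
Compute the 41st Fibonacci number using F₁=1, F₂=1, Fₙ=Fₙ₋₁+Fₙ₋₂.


Fibonacci sequence: 1, 1, 2, 3, 5, 8, 13, 21, 34, 55, 89, ...
F(41) = 165580141

F(41) = 165580141


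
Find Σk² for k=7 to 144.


Σₖ₌7^144 k² = Σₖ₌₁^144 k² − Σₖ₌₁^6 k²
= 144·145·289/6 − 6·7·13/6
= 1005720 − 91 = 1005629

Σk² = 1005629


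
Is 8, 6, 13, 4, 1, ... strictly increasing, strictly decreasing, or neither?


Differences: -2, 7, -9, -3
Difference at position 2 is +7 (> 0) but position 1 is -2 (< 0) — sequence both rises and falls
→ NOT monotonic

Not monotonic


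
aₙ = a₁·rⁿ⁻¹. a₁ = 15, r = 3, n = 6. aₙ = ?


aₙ = a₁·r^(n-1)
= 15×3^5
= 15×243
= 3645

a_6 = 3645


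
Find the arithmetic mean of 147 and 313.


AM = (147 + 313)/2 = 460/2 = 230

AM = 230


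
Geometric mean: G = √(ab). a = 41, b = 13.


GM = √(41×13) = √533 = 23.0868

GM = 23.0868


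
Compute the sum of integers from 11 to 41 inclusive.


Σₖ₌11^41 k = Σₖ₌₁^41 k − Σₖ₌₁^10 k
= 41·42/2 − 10·11/2
= 861 − 55 = 806

Σk = 806


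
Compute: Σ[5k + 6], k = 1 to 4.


Σ(5k+6) = 5·Σk + 6·n
= 5·10 + 6·4
= 50 + 24 = 74

Σ = 74


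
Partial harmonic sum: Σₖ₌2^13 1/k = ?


Σₖ₌2^13 1/k = 1/2 + 1/3 + 1/4 + ... + 1/13
= 785633/360360
≈ 2.1801

Sum = 785633/360360 ≈ 2.1801


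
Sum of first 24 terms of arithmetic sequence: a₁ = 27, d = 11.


aₙ = 27 + (24-1)×11 = 280
Sₙ = n(a₁+aₙ)/2 = 24×(27+280)/2
= 24×307/2 = 3684

S_24 = 3684


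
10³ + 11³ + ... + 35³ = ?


Σₖ₌10^35 k³ = [35·36/2]² − [9·10/2]²
= 396900 − 2025 = 394875

Σk³ = 394875


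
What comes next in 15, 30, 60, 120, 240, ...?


Pattern: geometric (r=2)
Terms: 15, 30, 60, 120, 240
Next term = 480

Next term = 480


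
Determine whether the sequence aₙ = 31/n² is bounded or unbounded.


a₁ = 31, a₂ = 31/4, a₃ = 31/9, ...
0 < aₙ ≤ 31 for all n ≥ 1
The sequence IS bounded

Bounded (0 < aₙ ≤ 31)


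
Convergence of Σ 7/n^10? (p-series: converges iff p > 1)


p-series test: Σ c/n^p converges if p > 1, diverges if p ≤ 1 (constant c > 0 doesn't affect convergence).
p = 10
10 > 1 → CONVERGES

Converges (p = 10 > 1)


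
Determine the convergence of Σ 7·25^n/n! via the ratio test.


aₙ = 7·25^n/n!
a_{n+1}/aₙ = 25^(n+1)/(n+1)! × n!/25^n  (constant 7 cancels)
= 25/(n+1)
L = lim(n→∞) 25/(n+1) = 0
L < 1 → series CONVERGES

Converges (ratio test: L = 0 < 1)


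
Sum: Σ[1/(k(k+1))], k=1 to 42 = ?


1/(k(k+1)) = 1/k - 1/(k+1) (partial fractions)
Telescoping: Σ = 1 - 1/43 = 42/43

Sum = 42/43


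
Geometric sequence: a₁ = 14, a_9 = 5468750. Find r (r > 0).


r^(n-1) = aₙ/a₁
r^8 = 5468750/14 = 390625
r = 390625^(1/8)
= ±5; taking r > 0 gives r = 5

r = 5


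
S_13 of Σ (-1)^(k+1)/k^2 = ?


S = 1 - 1/4 + 1/9 - 1/16 + 1/25 - 1/36 + 1/49 - 1/64 ± ...
= 0.8252
(Full series converges to +π²/12 ≈ +0.8225)

S_13 = 0.8252


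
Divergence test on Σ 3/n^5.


lim(n→∞) 3/n^5 = 0
lim aₙ = 0 → nth-term test is INCONCLUSIVE
(Need other tests; this is actually a convergent p-series with p=5 > 1)

Inconclusive (lim aₙ = 0; need another test)


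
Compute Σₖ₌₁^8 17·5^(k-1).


Sₙ = 17×(5^8 - 1)/(5 - 1)
= 17×(390625 - 1)/4
= 17×390624/4
= 1660152

S_8 = 1660152


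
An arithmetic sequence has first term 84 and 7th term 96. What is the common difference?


d = (aₙ - a₁)/(n-1)
= (96 - 84)/(7-1)
= 12/6 = 2

d = 2


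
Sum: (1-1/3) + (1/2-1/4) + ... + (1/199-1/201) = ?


Telescoping with gap 2: two head and two tail terms survive.
= (1 + 1/2) - (1/200 + 1/201)
= 3/2 - 1/200 - 1/201 = 59899/40200

Sum = 59899/40200


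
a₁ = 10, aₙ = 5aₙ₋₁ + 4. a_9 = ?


Computing step by step:
a_1 = 10
a_2 = 54
a_3 = 274
a_4 = 1374
a_5 = 6874
a_6 = 34374
a_7 = 171874
a_8 = 859374
a_9 = 4296874


a_9 = 4296874


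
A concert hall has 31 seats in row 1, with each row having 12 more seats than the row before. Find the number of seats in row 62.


aₙ = a₁ + (n-1)d
= 31 + (62-1)×12
= 31 + 732
= 763

a_62 = 763


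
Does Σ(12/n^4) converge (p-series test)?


p-series test: Σ c/n^p converges if p > 1, diverges if p ≤ 1 (constant c > 0 doesn't affect convergence).
p = 4
4 > 1 → CONVERGES

Converges (p = 4 > 1)


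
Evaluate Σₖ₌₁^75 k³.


n(n+1)/2 = 75×76/2 = 2850
Σk³ = 2850² = 8122500

Σk³ = 8122500


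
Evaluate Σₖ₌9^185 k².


Σₖ₌9^185 k² = Σₖ₌₁^185 k² − Σₖ₌₁^8 k²
= 185·186·371/6 − 8·9·17/6
= 2127685 − 204 = 2127481

Σk² = 2127481


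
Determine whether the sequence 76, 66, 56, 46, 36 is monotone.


Differences: -10, -10, -10, -10
All differences < 0 → strictly DECREASING

Monotonically decreasing


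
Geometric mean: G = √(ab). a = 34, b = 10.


GM = √(34×10) = √340 = 18.4391

GM = 18.4391


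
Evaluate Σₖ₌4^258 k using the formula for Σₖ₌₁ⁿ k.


Σₖ₌4^258 k = Σₖ₌₁^258 k − Σₖ₌₁^3 k
= 258·259/2 − 3·4/2
= 33411 − 6 = 33405

Σk = 33405


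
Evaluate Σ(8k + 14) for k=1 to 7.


Σ(8k+14) = 8·Σk + 14·n
= 8·28 + 14·7
= 224 + 98 = 322

Σ = 322


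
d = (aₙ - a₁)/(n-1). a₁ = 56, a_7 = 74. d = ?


d = (aₙ - a₁)/(n-1)
= (74 - 56)/(7-1)
= 18/6 = 3

d = 3


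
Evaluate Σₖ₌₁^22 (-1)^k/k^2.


S = -1 + 1/4 - 1/9 + 1/16 - 1/25 + 1/36 - 1/49 + 1/64 ± ...
= -0.8215
(Full series converges to -π²/12 ≈ -0.8225)

S_22 = -0.8215


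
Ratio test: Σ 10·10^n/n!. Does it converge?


aₙ = 10·10^n/n!
a_{n+1}/aₙ = 10^(n+1)/(n+1)! × n!/10^n  (constant 10 cancels)
= 10/(n+1)
L = lim(n→∞) 10/(n+1) = 0
L < 1 → series CONVERGES

Converges (ratio test: L = 0 < 1)


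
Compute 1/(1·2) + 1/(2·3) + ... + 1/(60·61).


1/(k(k+1)) = 1/k - 1/(k+1) (partial fractions)
Telescoping: Σ = 1 - 1/61 = 60/61

Sum = 60/61


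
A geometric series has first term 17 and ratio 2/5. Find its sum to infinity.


S∞ = a₁/(1-r) = 17/(1 - 2/5)
= 17/(3/5)
= 85/3

S∞ = 85/3


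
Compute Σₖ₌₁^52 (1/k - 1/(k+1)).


Telescoping: adjacent terms cancel.
= 1/1 - 1/53
= 1 - 1/53 = 52/53

Sum = 52/53


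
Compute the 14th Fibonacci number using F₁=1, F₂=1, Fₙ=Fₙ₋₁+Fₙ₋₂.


Fibonacci sequence: 1, 1, 2, 3, 5, 8, 13, 21, 34, 55, 89, ...
F(14) = 377

F(14) = 377


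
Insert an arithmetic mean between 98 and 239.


AM = (98 + 239)/2 = 337/2 = 168.5

AM = 168.5


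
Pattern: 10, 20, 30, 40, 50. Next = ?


Pattern: arithmetic (d=10)
Terms: 10, 20, 30, 40, 50
Next term = 60

Next term = 60


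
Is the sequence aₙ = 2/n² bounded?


a₁ = 2, a₂ = 2/4, a₃ = 2/9, ...
0 < aₙ ≤ 2 for all n ≥ 1
The sequence IS bounded

Bounded (0 < aₙ ≤ 2)


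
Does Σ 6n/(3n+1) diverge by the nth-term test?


lim(n→∞) 6n/(3n+1) = 6/3 = 2  (divide numerator and denominator by n)
lim aₙ = 2 ≠ 0 → series DIVERGES

Diverges (lim aₙ = 2 ≠ 0)


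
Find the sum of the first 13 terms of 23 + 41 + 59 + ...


aₙ = 23 + (13-1)×18 = 239
Sₙ = n(a₁+aₙ)/2 = 13×(23+239)/2
= 13×262/2 = 1703

S_13 = 1703


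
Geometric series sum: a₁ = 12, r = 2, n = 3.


Sₙ = 12×(2^3 - 1)/(2 - 1)
= 12×(8 - 1)/1
= 12×7/1
= 84

S_3 = 84


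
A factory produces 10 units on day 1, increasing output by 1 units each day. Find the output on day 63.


aₙ = a₁ + (n-1)d
= 10 + (63-1)×1
= 10 + 62
= 72

a_63 = 72


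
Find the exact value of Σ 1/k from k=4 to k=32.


Σₖ₌4^32 1/k = 1/4 + 1/5 + 1/6 + ... + 1/32
= 321321278651039/144403552893600
≈ 2.2252

Sum = 321321278651039/144403552893600 ≈ 2.2252
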